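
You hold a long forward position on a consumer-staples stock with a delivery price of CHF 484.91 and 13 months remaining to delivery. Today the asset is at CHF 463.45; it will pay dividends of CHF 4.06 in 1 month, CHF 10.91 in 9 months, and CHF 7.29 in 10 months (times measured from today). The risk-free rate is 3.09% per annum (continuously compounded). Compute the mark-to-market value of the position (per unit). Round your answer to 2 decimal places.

-CHF 27.31

PV(remaining dividends) I = 4.06·e^(−0.0309·1/12) + 10.91·e^(−0.0309·9/12) + 7.29·e^(−0.0309·10/12) = 21.8143
Current forward F = (S − I)·e^(rT) = (463.45 − 21.8143)·e^(0.0309·13/12) = 441.6357 × 1.034042 = 456.6699
Value (long) = (F − K)·e^(−rT) = (456.6699 − 484.91) × 0.967079 = -27.3104
Value = -CHF 27.31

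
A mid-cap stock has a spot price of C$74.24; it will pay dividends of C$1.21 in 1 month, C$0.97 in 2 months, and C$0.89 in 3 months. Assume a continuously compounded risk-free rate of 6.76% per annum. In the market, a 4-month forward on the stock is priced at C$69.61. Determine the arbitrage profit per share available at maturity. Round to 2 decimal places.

PV(dividends) I = 1.21·e^(−0.0676·1/12) + 0.97·e^(−0.0676·2/12) + 0.89·e^(−0.0676·3/12) = 3.0374
Fair forward F* = (S − I)·e^(rT) = (74.24 − 3.0374)·e^0.022533 = 71.2026 × 1.022789 = 72.8252
Market C$69.61 < fair 72.8252: forward underpriced → reverse cash-and-carry (short the stock, invest proceeds at r, pay the dividends, go long the forward).
Profit at T = |F_mkt − F*| = |69.61 − 72.8252| = C$3.22 per share

C$3.22 per share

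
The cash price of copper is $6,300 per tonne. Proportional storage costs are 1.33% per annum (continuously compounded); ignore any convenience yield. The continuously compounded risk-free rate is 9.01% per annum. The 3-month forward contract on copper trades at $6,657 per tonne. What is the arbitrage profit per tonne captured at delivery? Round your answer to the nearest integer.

$192 per tonne

Fair forward: F* = S·e^(carry·T), with carry = (r + u) = 0.0901 + 0.0133 = 0.1034
F* = 6300 · e^(0.1034 × 3/12) = 6300 · e^0.025850 = 6300 × 1.026187 = $6464.9781
Market $6657 > fair $6464.9781: forward overpriced → cash-and-carry (buy spot, short the forward).
At maturity, profit = |F_mkt − F*| = |6657 − 6464.9781| = $192 per tonne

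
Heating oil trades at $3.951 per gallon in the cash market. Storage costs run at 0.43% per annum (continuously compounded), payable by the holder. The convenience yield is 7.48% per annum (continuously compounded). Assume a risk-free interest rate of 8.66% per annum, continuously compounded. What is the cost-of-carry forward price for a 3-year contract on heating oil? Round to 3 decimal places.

Net carry = r + u − y = 0.0866 + 0.0043 − 0.0748 = 0.0161
F = S·e^((r+u−y)T) = 3.951 · e^(0.0161 × 3) = 3.951 · e^0.048300
= 3.951 × 1.049485 = $4.147 per gallon

$4.147 per gallon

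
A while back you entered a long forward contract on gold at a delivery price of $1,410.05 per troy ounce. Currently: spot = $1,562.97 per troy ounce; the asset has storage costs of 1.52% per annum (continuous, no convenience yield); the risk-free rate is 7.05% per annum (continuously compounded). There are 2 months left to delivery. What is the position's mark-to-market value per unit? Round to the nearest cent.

Current fair forward for the remaining 2 months: F = S·e^((r + u)·T), (r + u) = 0.0705 + 0.0152 = 0.0857
F = 1562.97 · e^(0.0857 × 2/12) = 1562.97 × 1.01438583 = 1585.4546
Value of long forward = (F − K)·e^(−rT) = (1585.4546 − 1410.05) · e^(−0.0705·2/12)
= 175.4046 × 0.98831876 = 173.36

$173.36 per troy ounce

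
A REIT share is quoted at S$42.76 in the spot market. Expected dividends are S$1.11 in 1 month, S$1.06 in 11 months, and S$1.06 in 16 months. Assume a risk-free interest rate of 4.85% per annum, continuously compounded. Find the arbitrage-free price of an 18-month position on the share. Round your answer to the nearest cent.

S$42.64

PV(dividends) I = 1.11·e^(−0.0485·1/12) + 1.06·e^(−0.0485·11/12) + 1.06·e^(−0.0485·16/12)
I = 1.1055 + 1.0139 + 0.9936 = 3.1130
F = (S − I)·e^(rT) = (42.76 − 3.1130) · e^(0.0485·18/12)
= 39.6470 · e^0.072750 = 39.6470 × 1.075462 = S$42.64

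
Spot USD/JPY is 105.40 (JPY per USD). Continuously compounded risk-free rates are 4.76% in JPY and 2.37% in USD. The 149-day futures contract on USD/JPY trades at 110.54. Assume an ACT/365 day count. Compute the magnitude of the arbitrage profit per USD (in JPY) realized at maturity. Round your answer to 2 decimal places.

4.11 per USD (in JPY)

Fair futures: F* = S·e^(carry·T), with carry = (r_JPY − r_USD) = 0.0476 − 0.0237 = 0.0239
F* = 105.40 · e^(0.0239 × 149/365) = 105.40 · e^0.009756 = 105.40 × 1.009804 = 106.4333
Market 110.54 > fair 106.4333: forward overpriced → cash-and-carry (buy spot, short the forward).
At maturity, profit = |F_mkt − F*| = |110.54 − 106.4333| = 4.11 per USD (in JPY)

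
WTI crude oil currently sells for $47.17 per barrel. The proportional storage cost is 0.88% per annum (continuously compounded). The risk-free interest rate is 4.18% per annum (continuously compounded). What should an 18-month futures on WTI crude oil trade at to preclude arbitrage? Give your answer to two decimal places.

$50.89 per barrel

Net carry = r + u − y = 0.0418 + 0.0088 − 0.0000 = 0.0506
F = S·e^((r+u−y)T) = 47.17 · e^(0.0506 × 18/12) = 47.17 · e^0.075900
= 47.17 × 1.078855 = $50.89 per barrel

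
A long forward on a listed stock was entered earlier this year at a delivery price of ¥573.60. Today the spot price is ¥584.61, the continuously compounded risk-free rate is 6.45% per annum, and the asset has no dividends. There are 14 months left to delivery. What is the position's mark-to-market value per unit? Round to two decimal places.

¥52.59

Current fair forward for the remaining 14 months: F = S·e^(r·T), r = 0.0645
F = 584.61 · e^(0.0645 × 14/12) = 584.61 × 1.078154 = 630.2996
Value of long forward = (F − K)·e^(−rT) = (630.2996 − 573.60) · e^(−0.0645·14/12)
= 56.6996 × 0.927512 = 52.59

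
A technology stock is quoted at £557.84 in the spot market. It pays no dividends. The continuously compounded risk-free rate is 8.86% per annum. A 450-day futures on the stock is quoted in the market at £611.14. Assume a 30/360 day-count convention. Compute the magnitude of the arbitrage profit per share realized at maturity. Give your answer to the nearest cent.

Fair futures: F* = S·e^(carry·T), with carry = r = 0.0886
F* = 557.84 · e^(0.0886 × 450/360) = 557.84 · e^0.110750 = 557.84 × 1.117116 = £623.1720
Market £611.14 < fair £623.1720: forward underpriced → reverse cash-and-carry (short spot, go long the forward).
At maturity, profit = |F_mkt − F*| = |611.14 − 623.1720| = £12.03 per share

£12.03 per share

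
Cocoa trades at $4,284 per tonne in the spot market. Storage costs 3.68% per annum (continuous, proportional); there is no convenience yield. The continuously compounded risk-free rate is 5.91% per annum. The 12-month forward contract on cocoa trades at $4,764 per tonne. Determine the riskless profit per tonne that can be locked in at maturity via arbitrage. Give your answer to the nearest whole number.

$49 per tonne

Fair forward: F* = S·e^(carry·T), with carry = (r + u) = 0.0591 + 0.0368 = 0.0959
F* = 4284 · e^(0.0959 × 12/12) = 4284 · e^0.095900 = 4284 × 1.100649 = $4715.1803
Market $4764 > fair $4715.1803: forward overpriced → cash-and-carry (buy spot, short the forward).
At maturity, profit = |F_mkt − F*| = |4764 − 4715.1803| = $49 per tonne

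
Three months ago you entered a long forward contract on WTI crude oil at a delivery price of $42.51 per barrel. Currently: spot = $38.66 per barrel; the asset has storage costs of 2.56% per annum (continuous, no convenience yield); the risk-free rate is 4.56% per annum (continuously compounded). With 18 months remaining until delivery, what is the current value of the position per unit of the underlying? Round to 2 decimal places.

Current fair forward for the remaining 18 months: F = S·e^((r + u)·T), (r + u) = 0.0456 + 0.0256 = 0.0712
F = 38.66 · e^(0.0712 × 18/12) = 38.66 × 1.112712 = 43.0174
Value of long forward = (F − K)·e^(−rT) = (43.0174 − 42.51) · e^(−0.0456·18/12)
= 0.5074 × 0.933887 = 0.47

$0.47 per barrel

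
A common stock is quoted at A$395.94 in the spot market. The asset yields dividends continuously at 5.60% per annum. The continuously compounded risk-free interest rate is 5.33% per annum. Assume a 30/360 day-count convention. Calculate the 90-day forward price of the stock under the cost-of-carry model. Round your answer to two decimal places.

A$395.67

F = S·e^((r − q)T) = 395.94 · e^((0.0533 − 0.0560) × 90/360)
= 395.94 · e^-0.000675 = 395.94 × 0.999325
F = A$395.67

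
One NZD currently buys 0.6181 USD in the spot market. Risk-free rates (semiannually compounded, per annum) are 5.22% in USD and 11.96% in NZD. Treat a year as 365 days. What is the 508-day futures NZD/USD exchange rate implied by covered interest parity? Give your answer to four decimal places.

By covered interest parity, F = S · (1+r_USD/2)^(2T) / (1+r_NZD/2)^(2T)
= 0.6181 × 1.074353 / 1.175472 = 0.6181 × 0.913976
F = 0.5649 USD per NZD

0.5649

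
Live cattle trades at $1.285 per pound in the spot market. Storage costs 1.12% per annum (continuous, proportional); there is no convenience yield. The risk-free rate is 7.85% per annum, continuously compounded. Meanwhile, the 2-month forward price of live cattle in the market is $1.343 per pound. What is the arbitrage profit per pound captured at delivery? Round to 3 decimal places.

Fair forward: F* = S·e^(carry·T), with carry = (r + u) = 0.0785 + 0.0112 = 0.0897
F* = 1.285 · e^(0.0897 × 2/12) = 1.285 · e^0.014950 = 1.285 × 1.015062 = $1.3044
Market $1.343 > fair $1.3044: forward overpriced → cash-and-carry (buy spot, short the forward).
At maturity, profit = |F_mkt − F*| = |1.343 − 1.3044| = $0.039 per pound

$0.039 per pound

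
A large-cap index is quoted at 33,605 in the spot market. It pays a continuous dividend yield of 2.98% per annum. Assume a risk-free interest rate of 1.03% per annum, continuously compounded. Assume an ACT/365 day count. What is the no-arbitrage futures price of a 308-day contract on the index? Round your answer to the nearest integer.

33,057

F = S·e^((r − q)T) = 33605 · e^((0.0103 − 0.0298) × 308/365)
= 33605 · e^-0.016455 = 33605 × 0.983680
F = 33,057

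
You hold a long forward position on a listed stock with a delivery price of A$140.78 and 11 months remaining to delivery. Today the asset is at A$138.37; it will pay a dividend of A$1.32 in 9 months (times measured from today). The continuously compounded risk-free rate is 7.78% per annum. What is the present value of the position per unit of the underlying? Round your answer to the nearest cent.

PV(remaining dividends) I = 1.32·e^(−0.0778·9/12) = 1.2452
Current forward F = (S − I)·e^(rT) = (138.37 − 1.2452)·e^(0.0778·11/12) = 137.1248 × 1.073921 = 147.2612
Value (long) = (F − K)·e^(−rT) = (147.2612 − 140.78) × 0.931167 = 6.0351
Value = A$6.04

A$6.04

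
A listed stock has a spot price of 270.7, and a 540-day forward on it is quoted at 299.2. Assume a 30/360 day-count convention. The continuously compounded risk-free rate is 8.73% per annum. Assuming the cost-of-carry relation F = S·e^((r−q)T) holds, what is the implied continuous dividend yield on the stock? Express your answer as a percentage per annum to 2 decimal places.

From F = S·e^((r−q)T): (r − q) = ln(F/S)/T
ln(299.2/270.7) = ln(1.105283) = 0.100101
(r − q) = 0.100101 / (540/360) = 0.066734
q = r − ln(F/S)/T = 0.0873 − 0.066734 = 0.020566
q = 2.06%

2.06%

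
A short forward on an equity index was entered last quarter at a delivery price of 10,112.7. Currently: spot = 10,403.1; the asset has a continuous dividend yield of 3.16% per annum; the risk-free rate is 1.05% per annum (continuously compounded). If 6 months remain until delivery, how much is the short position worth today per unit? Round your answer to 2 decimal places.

-180.28

Current fair forward for the remaining 6 months: F = S·e^((r − q)·T), (r − q) = 0.0105 − 0.0316 = -0.0211
F = 10403.1 · e^(-0.0211 × 6/12) = 10403.1 × 0.98950546 = 10293.9243
Value of long forward = (F − K)·e^(−rT) = (10293.9243 − 10112.7) · e^(−0.0105·6/12)
= 181.2243 × 0.99476376 = 180.28
Short position value = −(long value) = -180.28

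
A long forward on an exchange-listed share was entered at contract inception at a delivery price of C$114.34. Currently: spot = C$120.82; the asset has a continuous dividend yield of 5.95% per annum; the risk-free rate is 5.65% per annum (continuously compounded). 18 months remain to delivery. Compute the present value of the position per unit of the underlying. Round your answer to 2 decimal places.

C$5.46

Current fair forward for the remaining 18 months: F = S·e^((r − q)·T), (r − q) = 0.0565 − 0.0595 = -0.0030
F = 120.82 · e^(-0.0030 × 18/12) = 120.82 × 0.995510 = 120.2775
Value of long forward = (F − K)·e^(−rT) = (120.2775 − 114.34) · e^(−0.0565·18/12)
= 5.9375 × 0.918742 = 5.46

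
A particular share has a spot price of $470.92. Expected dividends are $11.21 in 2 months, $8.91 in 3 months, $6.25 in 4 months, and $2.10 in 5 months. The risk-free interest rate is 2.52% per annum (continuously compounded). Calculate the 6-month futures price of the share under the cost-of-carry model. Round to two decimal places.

$448.24

PV(dividends) I = 11.21·e^(−0.0252·2/12) + 8.91·e^(−0.0252·3/12) + 6.25·e^(−0.0252·4/12) + 2.10·e^(−0.0252·5/12)
I = 11.1630 + 8.8540 + 6.1977 + 2.0781 = 28.2928
F = (S − I)·e^(rT) = (470.92 − 28.2928) · e^(0.0252·6/12)
= 442.6272 · e^0.012600 = 442.6272 × 1.012680 = $448.24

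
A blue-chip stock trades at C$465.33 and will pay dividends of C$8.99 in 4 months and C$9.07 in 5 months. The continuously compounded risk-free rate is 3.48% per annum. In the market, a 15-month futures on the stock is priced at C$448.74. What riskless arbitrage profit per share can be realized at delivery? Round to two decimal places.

PV(dividends) I = 8.99·e^(−0.0348·4/12) + 9.07·e^(−0.0348·5/12) = 17.8258
Fair futures F* = (S − I)·e^(rT) = (465.33 − 17.8258)·e^0.043500 = 447.5042 × 1.044460 = 467.4002
Market C$448.74 < fair 467.4002: forward underpriced → reverse cash-and-carry (short the stock, invest proceeds at r, pay the dividends, go long the forward).
Profit at T = |F_mkt − F*| = |448.74 − 467.4002| = C$18.66 per share

C$18.66 per share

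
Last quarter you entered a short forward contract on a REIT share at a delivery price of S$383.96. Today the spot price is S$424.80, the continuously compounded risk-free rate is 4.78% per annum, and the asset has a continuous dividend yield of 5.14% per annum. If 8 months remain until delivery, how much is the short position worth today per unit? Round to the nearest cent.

-S$38.57

Current fair forward for the remaining 8 months: F = S·e^((r − q)·T), (r − q) = 0.0478 − 0.0514 = -0.0036
F = 424.80 · e^(-0.0036 × 8/12) = 424.80 × 0.997603 = 423.7818
Value of long forward = (F − K)·e^(−rT) = (423.7818 − 383.96) · e^(−0.0478·8/12)
= 39.8218 × 0.968636 = 38.57
Short position value = −(long value) = -S$38.57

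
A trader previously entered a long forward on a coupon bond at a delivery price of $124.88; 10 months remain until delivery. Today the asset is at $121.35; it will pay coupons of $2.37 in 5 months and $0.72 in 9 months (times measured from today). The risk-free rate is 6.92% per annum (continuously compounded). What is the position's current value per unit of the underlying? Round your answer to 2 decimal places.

$0.48

PV(remaining coupons) I = 2.37·e^(−0.0692·5/12) + 0.72·e^(−0.0692·9/12) = 2.9862
Current forward F = (S − I)·e^(rT) = (121.35 − 2.9862)·e^(0.0692·10/12) = 118.3638 × 1.059362 = 125.3901
Value (long) = (F − K)·e^(−rT) = (125.3901 − 124.88) × 0.943965 = 0.4815
Value = $0.48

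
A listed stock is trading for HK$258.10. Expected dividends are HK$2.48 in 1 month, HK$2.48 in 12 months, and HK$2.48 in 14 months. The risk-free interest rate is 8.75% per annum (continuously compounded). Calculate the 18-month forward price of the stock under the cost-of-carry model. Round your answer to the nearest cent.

PV(dividends) I = 2.48·e^(−0.0875·1/12) + 2.48·e^(−0.0875·12/12) + 2.48·e^(−0.0875·14/12)
I = 2.4620 + 2.2722 + 2.2393 = 6.9735
F = (S − I)·e^(rT) = (258.10 − 6.9735) · e^(0.0875·18/12)
= 251.1265 · e^0.131250 = 251.1265 × 1.140253 = HK$286.35

HK$286.35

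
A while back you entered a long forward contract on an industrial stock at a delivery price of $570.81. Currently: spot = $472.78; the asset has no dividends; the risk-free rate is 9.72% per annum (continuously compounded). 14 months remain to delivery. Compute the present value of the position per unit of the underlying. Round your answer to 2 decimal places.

Current fair forward for the remaining 14 months: F = S·e^(r·T), r = 0.0972
F = 472.78 · e^(0.0972 × 14/12) = 472.78 × 1.120080 = 529.5514
Value of long forward = (F − K)·e^(−rT) = (529.5514 − 570.81) · e^(−0.0972·14/12)
= -41.2586 × 0.892793 = -36.84

-$36.84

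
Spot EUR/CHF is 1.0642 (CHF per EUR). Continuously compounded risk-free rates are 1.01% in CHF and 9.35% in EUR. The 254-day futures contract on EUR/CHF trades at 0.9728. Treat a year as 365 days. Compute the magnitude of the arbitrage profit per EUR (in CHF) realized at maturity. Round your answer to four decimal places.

Fair futures: F* = S·e^(carry·T), with carry = (r_CHF − r_EUR) = 0.0101 − 0.0935 = -0.0834
F* = 1.0642 · e^(-0.0834 × 254/365) = 1.0642 · e^-0.058037 = 1.0642 × 0.943615 = 1.0042
Market 0.9728 < fair 1.0042: forward underpriced → reverse cash-and-carry (short spot, go long the forward).
At maturity, profit = |F_mkt − F*| = |0.9728 − 1.0042| = 0.0314 per EUR (in CHF)

0.0314 per EUR (in CHF)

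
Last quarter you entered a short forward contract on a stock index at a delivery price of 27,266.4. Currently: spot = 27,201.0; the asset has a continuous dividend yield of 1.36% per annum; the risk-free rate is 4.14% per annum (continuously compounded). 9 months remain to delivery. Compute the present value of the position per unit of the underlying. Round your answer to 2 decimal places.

-492.17

Current fair forward for the remaining 9 months: F = S·e^((r − q)·T), (r − q) = 0.0414 − 0.0136 = 0.0278
F = 27201.0 · e^(0.0278 × 9/12) = 27201.0 × 1.02106888 = 27774.0946
Value of long forward = (F − K)·e^(−rT) = (27774.0946 − 27266.4) · e^(−0.0414·9/12)
= 507.6946 × 0.96942710 = 492.17
Short position value = −(long value) = -492.17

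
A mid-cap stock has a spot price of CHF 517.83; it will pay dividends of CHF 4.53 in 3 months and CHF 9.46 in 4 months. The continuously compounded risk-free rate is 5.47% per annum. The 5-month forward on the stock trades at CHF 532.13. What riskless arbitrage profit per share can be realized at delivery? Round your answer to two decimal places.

PV(dividends) I = 4.53·e^(−0.0547·3/12) + 9.46·e^(−0.0547·4/12) = 13.7575
Fair forward F* = (S − I)·e^(rT) = (517.83 − 13.7575)·e^0.022792 = 504.0725 × 1.023054 = 515.6934
Market CHF 532.13 > fair 515.6934: forward overpriced → cash-and-carry (borrow at r, buy the stock and collect the dividends, short the forward).
Profit at T = |F_mkt − F*| = |532.13 − 515.6934| = CHF 16.44 per share

CHF 16.44 per share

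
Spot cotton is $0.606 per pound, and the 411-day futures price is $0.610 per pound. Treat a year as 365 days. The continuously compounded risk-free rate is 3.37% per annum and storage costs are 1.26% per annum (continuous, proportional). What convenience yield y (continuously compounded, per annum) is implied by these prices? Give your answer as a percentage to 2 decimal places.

F = S·e^((r+u−y)T) ⇒ (r+u−y) = ln(F/S)/T
ln(0.610/0.606) = 0.006579; /T ⇒ 0.005843
y = r + u − ln(F/S)/T = 0.0337 + 0.0126 − 0.005843 = 0.040457
y = 4.05%

4.05%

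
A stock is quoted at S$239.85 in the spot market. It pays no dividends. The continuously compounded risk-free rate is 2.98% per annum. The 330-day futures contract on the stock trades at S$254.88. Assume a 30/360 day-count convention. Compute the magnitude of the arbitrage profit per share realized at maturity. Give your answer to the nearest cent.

Fair futures: F* = S·e^(carry·T), with carry = r = 0.0298
F* = 239.85 · e^(0.0298 × 330/360) = 239.85 · e^0.027317 = 239.85 × 1.027694 = S$246.4924
Market S$254.88 > fair S$246.4924: forward overpriced → cash-and-carry (buy spot, short the forward).
At maturity, profit = |F_mkt − F*| = |254.88 − 246.4924| = S$8.39 per share

S$8.39 per share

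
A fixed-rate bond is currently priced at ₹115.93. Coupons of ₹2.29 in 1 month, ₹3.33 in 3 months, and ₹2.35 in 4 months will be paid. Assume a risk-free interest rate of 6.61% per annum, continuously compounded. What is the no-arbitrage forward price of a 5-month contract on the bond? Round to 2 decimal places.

₹111.10

PV(coupons) I = 2.29·e^(−0.0661·1/12) + 3.33·e^(−0.0661·3/12) + 2.35·e^(−0.0661·4/12)
I = 2.2774 + 3.2754 + 2.2988 = 7.8516
F = (S − I)·e^(rT) = (115.93 − 7.8516) · e^(0.0661·5/12)
= 108.0784 · e^0.027542 = 108.0784 × 1.027925 = ₹111.10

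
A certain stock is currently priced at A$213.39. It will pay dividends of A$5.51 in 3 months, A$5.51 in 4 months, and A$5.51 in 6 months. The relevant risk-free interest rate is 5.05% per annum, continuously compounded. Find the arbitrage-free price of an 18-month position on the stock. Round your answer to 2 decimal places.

A$212.67

PV(dividends) I = 5.51·e^(−0.0505·3/12) + 5.51·e^(−0.0505·4/12) + 5.51·e^(−0.0505·6/12)
I = 5.4409 + 5.4180 + 5.3726 = 16.2315
F = (S − I)·e^(rT) = (213.39 − 16.2315) · e^(0.0505·18/12)
= 197.1585 · e^0.075750 = 197.1585 × 1.078693 = A$212.67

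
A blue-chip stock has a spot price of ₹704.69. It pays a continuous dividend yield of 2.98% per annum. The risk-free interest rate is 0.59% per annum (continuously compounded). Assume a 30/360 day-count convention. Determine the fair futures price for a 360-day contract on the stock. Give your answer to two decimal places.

F = S·e^((r − q)T) = 704.69 · e^((0.0059 − 0.0298) × 360/360)
= 704.69 · e^-0.023900 = 704.69 × 0.976383
F = ₹688.05

₹688.05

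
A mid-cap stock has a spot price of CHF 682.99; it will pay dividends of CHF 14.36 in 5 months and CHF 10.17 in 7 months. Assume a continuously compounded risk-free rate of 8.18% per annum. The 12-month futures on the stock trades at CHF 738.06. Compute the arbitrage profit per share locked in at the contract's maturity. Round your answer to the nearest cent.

PV(dividends) I = 14.36·e^(−0.0818·5/12) + 10.17·e^(−0.0818·7/12) = 23.5749
Fair futures F* = (S − I)·e^(rT) = (682.99 − 23.5749)·e^0.081800 = 659.4151 × 1.085239 = 715.6230
Market CHF 738.06 > fair 715.6230: forward overpriced → cash-and-carry (borrow at r, buy the stock and collect the dividends, short the forward).
Profit at T = |F_mkt − F*| = |738.06 − 715.6230| = CHF 22.44 per share

CHF 22.44 per share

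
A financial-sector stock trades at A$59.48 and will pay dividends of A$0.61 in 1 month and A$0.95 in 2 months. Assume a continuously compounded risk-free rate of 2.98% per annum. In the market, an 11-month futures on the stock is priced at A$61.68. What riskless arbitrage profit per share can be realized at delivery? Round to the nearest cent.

PV(dividends) I = 0.61·e^(−0.0298·1/12) + 0.95·e^(−0.0298·2/12) = 1.5538
Fair futures F* = (S − I)·e^(rT) = (59.48 − 1.5538)·e^0.027317 = 57.9262 × 1.027694 = 59.5304
Market A$61.68 > fair 59.5304: forward overpriced → cash-and-carry (borrow at r, buy the stock and collect the dividends, short the forward).
Profit at T = |F_mkt − F*| = |61.68 − 59.5304| = A$2.15 per share

A$2.15 per share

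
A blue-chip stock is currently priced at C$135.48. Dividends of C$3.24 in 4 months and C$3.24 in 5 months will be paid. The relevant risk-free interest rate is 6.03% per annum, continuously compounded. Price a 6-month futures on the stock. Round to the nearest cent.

C$133.10

PV(dividends) I = 3.24·e^(−0.0603·4/12) + 3.24·e^(−0.0603·5/12)
I = 3.1755 + 3.1596 = 6.3351
F = (S − I)·e^(rT) = (135.48 − 6.3351) · e^(0.0603·6/12)
= 129.1449 · e^0.030150 = 129.1449 × 1.030609 = C$133.10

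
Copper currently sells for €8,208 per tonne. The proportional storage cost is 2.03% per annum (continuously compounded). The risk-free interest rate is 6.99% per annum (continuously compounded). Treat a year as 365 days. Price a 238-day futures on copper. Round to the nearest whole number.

€8,705 per tonne

Net carry = r + u − y = 0.0699 + 0.0203 − 0.0000 = 0.0902
F = S·e^((r+u−y)T) = 8208 · e^(0.0902 × 238/365) = 8208 · e^0.058815
= 8208 × 1.060579 = €8,705 per tonne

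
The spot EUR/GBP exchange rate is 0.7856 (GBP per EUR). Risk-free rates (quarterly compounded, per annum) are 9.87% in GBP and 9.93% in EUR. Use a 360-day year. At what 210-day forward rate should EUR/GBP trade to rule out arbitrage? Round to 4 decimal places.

0.7853

By covered interest parity, F = S · (1+r_GBP/4)^(4T) / (1+r_EUR/4)^(4T)
= 0.7856 × 1.058525 / 1.058886 = 0.7856 × 0.999659
F = 0.7853 GBP per EUR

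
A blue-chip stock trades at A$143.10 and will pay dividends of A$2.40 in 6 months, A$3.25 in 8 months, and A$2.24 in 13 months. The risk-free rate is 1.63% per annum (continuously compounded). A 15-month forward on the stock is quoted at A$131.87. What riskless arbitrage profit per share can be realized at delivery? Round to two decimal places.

A$6.22 per share

PV(dividends) I = 2.40·e^(−0.0163·6/12) + 3.25·e^(−0.0163·8/12) + 2.24·e^(−0.0163·13/12) = 7.7962
Fair forward F* = (S − I)·e^(rT) = (143.10 − 7.7962)·e^0.020375 = 135.3038 × 1.020584 = 138.0889
Market A$131.87 < fair 138.0889: forward underpriced → reverse cash-and-carry (short the stock, invest proceeds at r, pay the dividends, go long the forward).
Profit at T = |F_mkt − F*| = |131.87 − 138.0889| = A$6.22 per share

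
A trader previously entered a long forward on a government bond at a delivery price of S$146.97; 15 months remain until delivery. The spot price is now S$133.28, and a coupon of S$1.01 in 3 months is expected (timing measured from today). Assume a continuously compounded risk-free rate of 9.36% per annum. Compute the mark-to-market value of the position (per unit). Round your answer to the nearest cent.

PV(remaining coupons) I = 1.01·e^(−0.0936·3/12) = 0.9866
Current forward F = (S − I)·e^(rT) = (133.28 − 0.9866)·e^(0.0936·15/12) = 132.2934 × 1.124119 = 148.7135
Value (long) = (F − K)·e^(−rT) = (148.7135 − 146.97) × 0.889585 = 1.5510
Value = S$1.55

S$1.55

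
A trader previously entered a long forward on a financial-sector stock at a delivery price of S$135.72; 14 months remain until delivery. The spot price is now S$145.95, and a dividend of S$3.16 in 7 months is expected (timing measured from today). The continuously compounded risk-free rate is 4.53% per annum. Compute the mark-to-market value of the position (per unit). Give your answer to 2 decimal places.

PV(remaining dividends) I = 3.16·e^(−0.0453·7/12) = 3.0776
Current forward F = (S − I)·e^(rT) = (145.95 − 3.0776)·e^(0.0453·14/12) = 142.8724 × 1.054271 = 150.6262
Value (long) = (F − K)·e^(−rT) = (150.6262 − 135.72) × 0.948522 = 14.1389
Value = S$14.14

S$14.14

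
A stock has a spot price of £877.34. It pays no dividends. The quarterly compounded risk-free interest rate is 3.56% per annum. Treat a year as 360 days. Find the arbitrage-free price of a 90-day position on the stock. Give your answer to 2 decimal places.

£885.15

F = S · (1+r/4)^(4T)
= 877.34 × 1.008900
F = £885.15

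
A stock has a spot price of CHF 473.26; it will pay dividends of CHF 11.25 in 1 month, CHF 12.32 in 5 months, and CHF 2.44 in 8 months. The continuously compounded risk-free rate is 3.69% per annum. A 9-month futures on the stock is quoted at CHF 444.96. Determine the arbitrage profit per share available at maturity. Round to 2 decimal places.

PV(dividends) I = 11.25·e^(−0.0369·1/12) + 12.32·e^(−0.0369·5/12) + 2.44·e^(−0.0369·8/12) = 25.7282
Fair futures F* = (S − I)·e^(rT) = (473.26 − 25.7282)·e^0.027675 = 447.5318 × 1.028062 = 460.0904
Market CHF 444.96 < fair 460.0904: forward underpriced → reverse cash-and-carry (short the stock, invest proceeds at r, pay the dividends, go long the forward).
Profit at T = |F_mkt − F*| = |444.96 − 460.0904| = CHF 15.13 per share

CHF 15.13 per share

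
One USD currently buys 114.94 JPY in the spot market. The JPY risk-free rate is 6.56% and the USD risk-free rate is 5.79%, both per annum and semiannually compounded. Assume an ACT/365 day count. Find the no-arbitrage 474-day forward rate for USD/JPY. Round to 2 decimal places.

116.06

By covered interest parity, F = S · (1+r_JPY/2)^(2T) / (1+r_USD/2)^(2T)
= 114.94 × 1.087436 / 1.076939 = 114.94 × 1.009747
F = 116.06 JPY per USD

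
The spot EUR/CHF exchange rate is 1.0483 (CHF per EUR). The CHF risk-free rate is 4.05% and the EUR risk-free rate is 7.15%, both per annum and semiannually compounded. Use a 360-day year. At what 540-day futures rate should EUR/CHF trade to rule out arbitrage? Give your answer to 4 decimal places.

By covered interest parity, F = S · (1+r_CHF/2)^(2T) / (1+r_EUR/2)^(2T)
= 1.0483 × 1.061988 / 1.111130 = 1.0483 × 0.955773
F = 1.0019 CHF per EUR

1.0019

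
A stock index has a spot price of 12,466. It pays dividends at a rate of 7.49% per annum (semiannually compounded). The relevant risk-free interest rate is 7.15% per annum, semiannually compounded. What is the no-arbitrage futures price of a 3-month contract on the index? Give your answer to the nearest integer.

12,456

F = S · (1+r/2)^(2T) / (1+q/2)^(2T)
= 12466 × 1.017718 / 1.018553 = 12466 × 0.999180
F = 12,456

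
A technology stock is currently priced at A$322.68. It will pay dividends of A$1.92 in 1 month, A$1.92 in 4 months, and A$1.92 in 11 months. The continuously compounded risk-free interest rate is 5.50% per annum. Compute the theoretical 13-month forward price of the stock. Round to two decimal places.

A$336.52

PV(dividends) I = 1.92·e^(−0.0550·1/12) + 1.92·e^(−0.0550·4/12) + 1.92·e^(−0.0550·11/12)
I = 1.9112 + 1.8851 + 1.8256 = 5.6219
F = (S − I)·e^(rT) = (322.68 − 5.6219) · e^(0.0550·13/12)
= 317.0581 · e^0.059583 = 317.0581 × 1.061394 = A$336.52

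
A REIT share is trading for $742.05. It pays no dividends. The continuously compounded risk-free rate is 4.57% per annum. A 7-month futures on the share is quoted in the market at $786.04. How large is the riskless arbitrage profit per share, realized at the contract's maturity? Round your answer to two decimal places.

$23.94 per share

Fair futures: F* = S·e^(carry·T), with carry = r = 0.0457
F* = 742.05 · e^(0.0457 × 7/12) = 742.05 · e^0.026658 = 742.05 × 1.027017 = $762.0980
Market $786.04 > fair $762.0980: forward overpriced → cash-and-carry (buy spot, short the forward).
At maturity, profit = |F_mkt − F*| = |786.04 − 762.0980| = $23.94 per share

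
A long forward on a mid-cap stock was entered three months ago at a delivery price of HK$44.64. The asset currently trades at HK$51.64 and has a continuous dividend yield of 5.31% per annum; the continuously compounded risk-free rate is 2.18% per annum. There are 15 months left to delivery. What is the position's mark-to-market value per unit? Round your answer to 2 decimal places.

Current fair forward for the remaining 15 months: F = S·e^((r − q)·T), (r − q) = 0.0218 − 0.0531 = -0.0313
F = 51.64 · e^(-0.0313 × 15/12) = 51.64 × 0.961630 = 49.6586
Value of long forward = (F − K)·e^(−rT) = (49.6586 − 44.64) · e^(−0.0218·15/12)
= 5.0186 × 0.973118 = 4.88

HK$4.88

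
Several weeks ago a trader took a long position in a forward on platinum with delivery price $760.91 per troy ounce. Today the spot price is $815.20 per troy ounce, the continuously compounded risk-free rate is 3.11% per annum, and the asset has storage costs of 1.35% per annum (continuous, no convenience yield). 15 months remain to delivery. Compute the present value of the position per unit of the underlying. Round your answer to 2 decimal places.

Current fair forward for the remaining 15 months: F = S·e^((r + u)·T), (r + u) = 0.0311 + 0.0135 = 0.0446
F = 815.20 · e^(0.0446 × 15/12) = 815.20 × 1.057333 = 861.9379
Value of long forward = (F − K)·e^(−rT) = (861.9379 − 760.91) · e^(−0.0311·15/12)
= 101.0279 × 0.961871 = 97.18

$97.18 per troy ounce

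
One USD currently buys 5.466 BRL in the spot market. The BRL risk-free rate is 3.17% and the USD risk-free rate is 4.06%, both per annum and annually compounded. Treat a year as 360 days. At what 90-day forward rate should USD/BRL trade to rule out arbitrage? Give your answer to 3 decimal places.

By covered interest parity, F = S · (1+r_BRL)^T / (1+r_USD)^T
= 5.466 × 1.007832 / 1.009999 = 5.466 × 0.997854
F = 5.454 BRL per USD

5.454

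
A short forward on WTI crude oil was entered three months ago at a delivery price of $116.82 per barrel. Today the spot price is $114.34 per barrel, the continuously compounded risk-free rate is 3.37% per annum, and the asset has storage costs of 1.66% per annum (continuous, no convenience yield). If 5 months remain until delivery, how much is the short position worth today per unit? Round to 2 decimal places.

Current fair forward for the remaining 5 months: F = S·e^((r + u)·T), (r + u) = 0.0337 + 0.0166 = 0.0503
F = 114.34 · e^(0.0503 × 5/12) = 114.34 × 1.021180 = 116.7617
Value of long forward = (F − K)·e^(−rT) = (116.7617 − 116.82) · e^(−0.0337·5/12)
= -0.0583 × 0.986056 = -0.06
Short position value = −(long value) = $0.06

$0.06 per barrel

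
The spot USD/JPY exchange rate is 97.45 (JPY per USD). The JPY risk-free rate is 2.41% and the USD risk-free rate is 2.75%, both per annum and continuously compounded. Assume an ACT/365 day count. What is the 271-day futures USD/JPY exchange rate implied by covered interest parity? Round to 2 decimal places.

F = S·e^((r_JPY − r_USD)T) = 97.45 · e^((0.0241 − 0.0275) × 271/365)
= 97.45 · e^-0.002524 = 97.45 × 0.997479
F = 97.20 JPY per USD

97.20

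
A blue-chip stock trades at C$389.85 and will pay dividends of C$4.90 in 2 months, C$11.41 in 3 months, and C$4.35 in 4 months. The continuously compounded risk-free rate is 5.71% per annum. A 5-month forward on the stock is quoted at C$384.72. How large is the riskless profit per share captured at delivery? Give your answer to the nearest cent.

PV(dividends) I = 4.90·e^(−0.0571·2/12) + 11.41·e^(−0.0571·3/12) + 4.35·e^(−0.0571·4/12) = 20.3699
Fair forward F* = (S − I)·e^(rT) = (389.85 − 20.3699)·e^0.023792 = 369.4801 × 1.024077 = 378.3761
Market C$384.72 > fair 378.3761: forward overpriced → cash-and-carry (borrow at r, buy the stock and collect the dividends, short the forward).
Profit at T = |F_mkt − F*| = |384.72 − 378.3761| = C$6.34 per share

C$6.34 per share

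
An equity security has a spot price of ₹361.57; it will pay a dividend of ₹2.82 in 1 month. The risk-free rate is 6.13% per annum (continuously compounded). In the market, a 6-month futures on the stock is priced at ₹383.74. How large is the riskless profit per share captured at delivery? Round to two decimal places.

₹13.81 per share

PV(dividends) I = 2.82·e^(−0.0613·1/12) = 2.8056
Fair futures F* = (S − I)·e^(rT) = (361.57 − 2.8056)·e^0.030650 = 358.7644 × 1.031125 = 369.9309
Market ₹383.74 > fair 369.9309: forward overpriced → cash-and-carry (borrow at r, buy the stock and collect the dividends, short the forward).
Profit at T = |F_mkt − F*| = |383.74 − 369.9309| = ₹13.81 per share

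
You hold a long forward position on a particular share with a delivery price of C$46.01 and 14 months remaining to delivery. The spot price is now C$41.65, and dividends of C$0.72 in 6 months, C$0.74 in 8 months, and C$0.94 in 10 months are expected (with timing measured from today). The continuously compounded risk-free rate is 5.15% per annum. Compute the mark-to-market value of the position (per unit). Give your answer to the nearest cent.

PV(remaining dividends) I = 0.72·e^(−0.0515·6/12) + 0.74·e^(−0.0515·8/12) + 0.94·e^(−0.0515·10/12) = 2.3172
Current forward F = (S − I)·e^(rT) = (41.65 − 2.3172)·e^(0.0515·14/12) = 39.3328 × 1.061925 = 41.7685
Value (long) = (F − K)·e^(−rT) = (41.7685 − 46.01) × 0.941686 = -3.9942
Value = -C$3.99

-C$3.99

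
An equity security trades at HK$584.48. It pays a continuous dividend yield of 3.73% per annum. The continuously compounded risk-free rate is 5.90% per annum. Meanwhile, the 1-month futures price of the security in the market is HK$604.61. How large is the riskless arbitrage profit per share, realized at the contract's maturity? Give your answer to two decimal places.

Fair futures: F* = S·e^(carry·T), with carry = (r − q) = 0.0590 − 0.0373 = 0.0217
F* = 584.48 · e^(0.0217 × 1/12) = 584.48 · e^0.001808 = 584.48 × 1.001810 = HK$585.5379
Market HK$604.61 > fair HK$585.5379: forward overpriced → cash-and-carry (buy spot, short the forward).
At maturity, profit = |F_mkt − F*| = |604.61 − 585.5379| = HK$19.07 per share

HK$19.07 per share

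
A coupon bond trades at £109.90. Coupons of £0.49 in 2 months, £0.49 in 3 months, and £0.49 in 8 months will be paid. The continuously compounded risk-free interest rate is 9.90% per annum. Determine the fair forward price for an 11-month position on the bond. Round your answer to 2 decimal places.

£118.79

PV(coupons) I = 0.49·e^(−0.0990·2/12) + 0.49·e^(−0.0990·3/12) + 0.49·e^(−0.0990·8/12)
I = 0.4820 + 0.4780 + 0.4587 = 1.4187
F = (S − I)·e^(rT) = (109.90 − 1.4187) · e^(0.0990·11/12)
= 108.4813 · e^0.090750 = 108.4813 × 1.094995 = £118.79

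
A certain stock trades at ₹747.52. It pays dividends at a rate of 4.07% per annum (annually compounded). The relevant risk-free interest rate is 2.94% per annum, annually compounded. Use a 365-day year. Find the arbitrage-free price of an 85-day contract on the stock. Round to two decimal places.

₹745.62

F = S · (1+r)^T / (1+q)^T
= 747.52 × 1.006771 / 1.009334 = 747.52 × 0.997461
F = ₹745.62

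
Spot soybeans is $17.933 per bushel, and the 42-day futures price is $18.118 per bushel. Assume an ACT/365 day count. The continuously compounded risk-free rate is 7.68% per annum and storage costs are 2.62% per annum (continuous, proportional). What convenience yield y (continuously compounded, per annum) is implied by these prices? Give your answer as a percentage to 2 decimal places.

1.38%

F = S·e^((r+u−y)T) ⇒ (r+u−y) = ln(F/S)/T
ln(18.118/17.933) = 0.010263; /T ⇒ 0.089190
y = r + u − ln(F/S)/T = 0.0768 + 0.0262 − 0.089190 = 0.013810
y = 1.38%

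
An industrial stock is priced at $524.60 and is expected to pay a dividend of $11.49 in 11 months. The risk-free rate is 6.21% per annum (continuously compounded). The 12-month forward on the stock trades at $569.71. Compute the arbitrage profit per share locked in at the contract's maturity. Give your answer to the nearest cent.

$23.05 per share

PV(dividends) I = 11.49·e^(−0.0621·11/12) = 10.8542
Fair forward F* = (S − I)·e^(rT) = (524.60 − 10.8542)·e^0.062100 = 513.7458 × 1.064069 = 546.6610
Market $569.71 > fair 546.6610: forward overpriced → cash-and-carry (borrow at r, buy the stock and collect the dividends, short the forward).
Profit at T = |F_mkt − F*| = |569.71 − 546.6610| = $23.05 per share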